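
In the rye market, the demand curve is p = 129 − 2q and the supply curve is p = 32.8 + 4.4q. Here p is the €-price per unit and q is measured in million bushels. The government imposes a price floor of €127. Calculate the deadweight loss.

Competitive equilibrium: 129 − 2q = 32.8 + 4.4q → q* = 15.03125, p* = 98.9375.
At the floor p = 127, quantity demanded = (129 − 127)/2 = 1.
Sellers' marginal cost at q' = 1: 32.8 + 4.4·1 = 37.2.
Δq = 15.03125 − 1 = 14.03125; wedge = 127 − 37.2 = 89.8.
Welfare loss = ½ × 14.03125 × 89.8 = €630 million.

€630 million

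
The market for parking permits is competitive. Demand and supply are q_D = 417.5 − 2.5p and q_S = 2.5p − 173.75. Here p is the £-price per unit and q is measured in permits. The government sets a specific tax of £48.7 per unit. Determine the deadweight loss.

£1482.31

In inverse form: demand p = 167 − 0.4q, supply p = 69.5 + 0.4q.
Competitive equilibrium: 167 − 0.4q = 69.5 + 0.4q → q* = 121.875, p* = 118.25.
With the tax, the buyer price exceeds the seller price by 48.7: (167 − 0.4q) − (69.5 + 0.4q) = 48.7 → q' = 61.
Δq = 121.875 − 61 = 60.875; the wedge equals the tax, 48.7.
Deadweight loss = ½ × 60.875 × 48.7 = £1482.31.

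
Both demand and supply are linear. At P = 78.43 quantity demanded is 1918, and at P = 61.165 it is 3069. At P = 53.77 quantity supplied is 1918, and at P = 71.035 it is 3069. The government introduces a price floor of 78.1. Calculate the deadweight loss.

Demand slope = (61.165 − 78.43)/(3069 − 1918) = −0.015, so P = 107.2 − 0.015Q.
Supply slope = (71.035 − 53.77)/(3069 − 1918) = 0.015, so P = 25 + 0.015Q.
Competitive equilibrium: 107.2 − 0.015Q = 25 + 0.015Q → Q* = 2740, P* = 66.1.
At the floor P = 78.1, quantity demanded = (107.2 − 78.1)/0.015 = 1940.
Sellers' marginal cost at Q' = 1940: 25 + 0.015·1940 = 54.1.
ΔQ = 2740 − 1940 = 800; wedge = 78.1 − 54.1 = 24.
Welfare loss = ½ × 800 × 24 = 9600.

9600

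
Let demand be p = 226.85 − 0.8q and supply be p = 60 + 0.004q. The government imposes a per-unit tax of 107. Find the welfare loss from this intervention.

7120.02

Competitive equilibrium: 226.85 − 0.8q = 60 + 0.004q → q* = 207.524876, p* = 60.8301.
With the tax, the buyer price exceeds the seller price by 107: (226.85 − 0.8q) − (60 + 0.004q) = 107 → q' = 74.440299.
Δq = 207.524876 − 74.440299 = 133.084577; the wedge equals the tax, 107.
Deadweight loss = ½ × 133.084577 × 107 = 7120.02.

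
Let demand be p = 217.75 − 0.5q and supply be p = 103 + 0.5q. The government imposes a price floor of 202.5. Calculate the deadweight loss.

3549.03

Competitive equilibrium: 217.75 − 0.5q = 103 + 0.5q → q* = 114.75, p* = 160.375.
At the floor p = 202.5, quantity demanded = (217.75 − 202.5)/0.5 = 30.5.
Sellers' marginal cost at q' = 30.5: 103 + 0.5·30.5 = 118.25.
Δq = 114.75 − 30.5 = 84.25; wedge = 202.5 − 118.25 = 84.25.
The triangle = ½ × 84.25 × 84.25 = 3549.03.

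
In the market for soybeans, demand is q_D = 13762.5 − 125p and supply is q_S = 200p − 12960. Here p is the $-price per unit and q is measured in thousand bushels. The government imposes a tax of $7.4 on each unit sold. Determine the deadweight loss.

$2106.15 thousand

In inverse form: demand p = 110.1 − 0.008q, supply p = 64.8 + 0.005q.
Competitive equilibrium: 110.1 − 0.008q = 64.8 + 0.005q → q* = 3484.6154, p* = 82.2231.
With the tax, the buyer price exceeds the seller price by 7.4: (110.1 − 0.008q) − (64.8 + 0.005q) = 7.4 → q' = 2915.3846.
Δq = 3484.6154 − 2915.3846 = 569.2308; the wedge equals the tax, 7.4.
DWL = ½ × 569.2308 × 7.4 = $2106.15 thousand.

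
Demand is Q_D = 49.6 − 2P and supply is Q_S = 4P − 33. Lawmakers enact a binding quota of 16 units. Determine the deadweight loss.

13.80

In inverse form: demand P = 24.8 − 0.5Q, supply P = 8.25 + 0.25Q.
Competitive equilibrium: 24.8 − 0.5Q = 8.25 + 0.25Q → Q* = 22.0667, P* = 13.7667.
At Q = 16: demand price = 24.8 − 0.5·16 = 16.8; supply price = 8.25 + 0.25·16 = 12.25.
ΔQ = 22.0667 − 16 = 6.0667; wedge = 16.8 − 12.25 = 4.55.
Welfare loss = ½ × 6.0667 × 4.55 = 13.80.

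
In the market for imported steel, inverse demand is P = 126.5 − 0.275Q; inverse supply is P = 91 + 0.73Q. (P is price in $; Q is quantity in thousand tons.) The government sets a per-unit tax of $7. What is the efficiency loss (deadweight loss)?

Competitive equilibrium: 126.5 − 0.275Q = 91 + 0.73Q → Q* = 35.3234, P* = 116.7861.
With the tax, the buyer price exceeds the seller price by 7: (126.5 − 0.275Q) − (91 + 0.73Q) = 7 → Q' = 28.3582.
ΔQ = 35.3234 − 28.3582 = 6.9652; the wedge equals the tax, 7.
Deadweight loss = ½ × 6.9652 × 7 = $24.38 thousand.

$24.38 thousand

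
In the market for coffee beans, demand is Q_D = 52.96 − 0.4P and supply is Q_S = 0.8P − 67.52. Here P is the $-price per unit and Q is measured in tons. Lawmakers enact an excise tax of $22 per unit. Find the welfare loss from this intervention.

In inverse form: demand P = 132.4 − 2.5Q, supply P = 84.4 + 1.25Q.
Competitive equilibrium: 132.4 − 2.5Q = 84.4 + 1.25Q → Q* = 12.8, P* = 100.4.
With the tax, the buyer price exceeds the seller price by 22: (132.4 − 2.5Q) − (84.4 + 1.25Q) = 22 → Q' = 6.9333.
ΔQ = 12.8 − 6.9333 = 5.8667; the wedge equals the tax, 22.
DWL = ½ × 5.8667 × 22 = $64.53.

$64.53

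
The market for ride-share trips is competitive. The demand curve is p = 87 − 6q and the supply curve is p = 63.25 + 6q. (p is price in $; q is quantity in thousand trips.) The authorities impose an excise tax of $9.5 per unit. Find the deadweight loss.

$3.76 thousand

Competitive equilibrium: 87 − 6q = 63.25 + 6q → q* = 1.9792, p* = 75.125.
With the tax, the buyer price exceeds the seller price by 9.5: (87 − 6q) − (63.25 + 6q) = 9.5 → q' = 1.1875.
Δq = 1.9792 − 1.1875 = 0.7917; the wedge equals the tax, 9.5.
Welfare loss = ½ × 0.7917 × 9.5 = $3.76 thousand.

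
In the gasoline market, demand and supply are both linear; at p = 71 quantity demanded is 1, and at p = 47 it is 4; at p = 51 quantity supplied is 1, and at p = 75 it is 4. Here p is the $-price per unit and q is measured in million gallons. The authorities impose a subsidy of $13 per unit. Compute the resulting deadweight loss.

Demand slope = (47 − 71)/(4 − 1) = −8, so p = 79 − 8q.
Supply slope = (75 − 51)/(4 − 1) = 8, so p = 43 + 8q.
Competitive equilibrium: 79 − 8q = 43 + 8q → q* = 2.25, p* = 61.
The subsidy lowers effective supply by 13: p = 30 + 8q.
New quantity: 79 − 8q = 30 + 8q → q' = 3.0625.
Overproduction Δq = 3.0625 − 2.25 = 0.8125; wedge = subsidy = 13.
DWL = ½ × 0.8125 × 13 = $5.28 million.

$5.28 million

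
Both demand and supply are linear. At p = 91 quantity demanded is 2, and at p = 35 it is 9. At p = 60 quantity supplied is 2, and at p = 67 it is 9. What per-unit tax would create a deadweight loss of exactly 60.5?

33

Demand slope = (35 − 91)/(9 − 2) = −8, so p = 107 − 8q.
Supply slope = (67 − 60)/(9 − 2) = 1, so p = 58 + q.
Competitive equilibrium: 107 − 8q = 58 + q → q* = 5.4444, p* = 63.4444.
A tax t gives Δq = t/9 and wedge t, so DWL = t²/18.
t²/18 = 60.5 → t² = 1089 → t = 33.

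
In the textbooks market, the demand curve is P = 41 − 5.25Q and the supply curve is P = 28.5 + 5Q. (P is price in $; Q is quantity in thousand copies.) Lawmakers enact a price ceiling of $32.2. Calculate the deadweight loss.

$1.18 thousand

Competitive equilibrium: 41 − 5.25Q = 28.5 + 5Q → Q* = 1.2195, P* = 34.5976.
At the ceiling P = 32.2, quantity supplied = (32.2 − 28.5)/5 = 0.74.
Willingness to pay at Q' = 0.74: 41 − 5.25·0.74 = 37.115.
ΔQ = 1.2195 − 0.74 = 0.4795; wedge = 37.115 − 32.2 = 4.915.
The triangle = ½ × 0.4795 × 4.915 = $1.18 thousand.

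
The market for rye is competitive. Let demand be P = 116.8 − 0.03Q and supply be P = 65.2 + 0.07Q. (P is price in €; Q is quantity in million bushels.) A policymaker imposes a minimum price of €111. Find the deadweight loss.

Competitive equilibrium: 116.8 − 0.03Q = 65.2 + 0.07Q → Q* = 516, P* = 101.32.
At the floor P = 111, quantity demanded = (116.8 − 111)/0.03 = 193.3333.
Sellers' marginal cost at Q' = 193.3333: 65.2 + 0.07·193.3333 = 78.7333.
ΔQ = 516 − 193.3333 = 322.6667; wedge = 111 − 78.7333 = 32.2667.
DWL = ½ × 322.6667 × 32.2667 = €5205.69 million.

€5205.69 million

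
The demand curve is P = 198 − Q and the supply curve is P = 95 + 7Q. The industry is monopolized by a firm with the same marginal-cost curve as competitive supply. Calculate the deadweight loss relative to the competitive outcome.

Competitive equilibrium: 198 − Q = 95 + 7Q → Q* = 12.875, P* = 185.125.
Marginal revenue: MR = 198 − 2Q. Set MR = MC: 198 − 2Q = 95 + 7Q → Q_m = 11.4444.
Price P_m = 198 − 1·11.4444 = 186.5556; MC(Q_m) = 95 + 7·11.4444 = 175.1108.
Competitive Q* = 12.875, so ΔQ = 1.4306; wedge = 186.5556 − 175.1108 = 11.4448.
Welfare loss = ½ × 1.4306 × 11.4448 = 8.19.

8.19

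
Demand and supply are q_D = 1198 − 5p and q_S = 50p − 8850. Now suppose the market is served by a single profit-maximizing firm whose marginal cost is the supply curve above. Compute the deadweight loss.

2019.56

In inverse form: demand p = 239.6 − 0.2q, supply p = 177 + 0.02q.
Competitive equilibrium: 239.6 − 0.2q = 177 + 0.02q → q* = 284.5455, p* = 182.6909.
Marginal revenue: MR = 239.6 − 0.4q. Set MR = MC: 239.6 − 0.4q = 177 + 0.02q → q_m = 149.0476.
Price p_m = 239.6 − 0.2·149.0476 = 209.7905; MC(q_m) = 177 + 0.02·149.0476 = 179.981.
Competitive q* = 284.5455, so Δq = 135.4979; wedge = 209.7905 − 179.981 = 29.8095.
Welfare loss = ½ × 135.4979 × 29.8095 = 2019.56.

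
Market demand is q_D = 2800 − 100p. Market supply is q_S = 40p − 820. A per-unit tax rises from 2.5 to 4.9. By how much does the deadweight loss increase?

253.71

In inverse form: demand p = 28 − 0.01q, supply p = 20.5 + 0.025q.
Competitive equilibrium: 28 − 0.01q = 20.5 + 0.025q → q* = 214.2857, p* = 25.8571.
For a per-unit tax t: Δq = t/0.035, so DWL = ½·t·(t/0.035) = t²/0.07.
At t = 2.5: DWL = 89.286. At t = 4.9: DWL = 343.
Increase = 343 − 89.286 = 253.71.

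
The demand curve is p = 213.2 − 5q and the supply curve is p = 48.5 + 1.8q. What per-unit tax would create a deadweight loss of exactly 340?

Competitive equilibrium: 213.2 − 5q = 48.5 + 1.8q → q* = 24.2206, p* = 92.0971.
A tax t gives Δq = t/6.8 and wedge t, so DWL = t²/13.6.
t²/13.6 = 340 → t² = 4624 → t = 68.

68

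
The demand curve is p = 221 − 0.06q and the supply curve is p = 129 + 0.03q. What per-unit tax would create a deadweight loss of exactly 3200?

Competitive equilibrium: 221 − 0.06q = 129 + 0.03q → q* = 1022.2222, p* = 159.6667.
A tax t gives Δq = t/0.09 and wedge t, so DWL = t²/0.18.
t²/0.18 = 3200 → t² = 576 → t = 24.

24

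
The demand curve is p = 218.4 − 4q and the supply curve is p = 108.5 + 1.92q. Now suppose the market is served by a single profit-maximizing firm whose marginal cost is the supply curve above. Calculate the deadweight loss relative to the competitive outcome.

165.86

Competitive equilibrium: 218.4 − 4q = 108.5 + 1.92q → q* = 18.5642, p* = 144.1432.
Marginal revenue: MR = 218.4 − 8q. Set MR = MC: 218.4 − 8q = 108.5 + 1.92q → q_m = 11.0786.
Price p_m = 218.4 − 4·11.0786 = 174.0856; MC(q_m) = 108.5 + 1.92·11.0786 = 129.7709.
Competitive q* = 18.5642, so Δq = 7.4856; wedge = 174.0856 − 129.7709 = 44.3147.
Deadweight loss = ½ × 7.4856 × 44.3147 = 165.86.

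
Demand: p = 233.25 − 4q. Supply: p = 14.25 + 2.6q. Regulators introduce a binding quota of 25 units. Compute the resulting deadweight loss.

Competitive equilibrium: 233.25 − 4q = 14.25 + 2.6q → q* = 33.1818, p* = 100.5227.
At q = 25: demand price = 233.25 − 4·25 = 133.25; supply price = 14.25 + 2.6·25 = 79.25.
Δq = 33.1818 − 25 = 8.1818; wedge = 133.25 − 79.25 = 54.
Welfare loss = ½ × 8.1818 × 54 = 220.91.

220.91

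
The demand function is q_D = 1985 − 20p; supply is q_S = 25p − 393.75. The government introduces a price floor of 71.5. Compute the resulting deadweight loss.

6253.35

In inverse form: demand p = 99.25 − 0.05q, supply p = 15.75 + 0.04q.
Competitive equilibrium: 99.25 − 0.05q = 15.75 + 0.04q → q* = 927.7778, p* = 52.8611.
At the floor p = 71.5, quantity demanded = (99.25 − 71.5)/0.05 = 555.
Sellers' marginal cost at q' = 555: 15.75 + 0.04·555 = 37.95.
Δq = 927.7778 − 555 = 372.7778; wedge = 71.5 − 37.95 = 33.55.
Deadweight loss = ½ × 372.7778 × 33.55 = 6253.35.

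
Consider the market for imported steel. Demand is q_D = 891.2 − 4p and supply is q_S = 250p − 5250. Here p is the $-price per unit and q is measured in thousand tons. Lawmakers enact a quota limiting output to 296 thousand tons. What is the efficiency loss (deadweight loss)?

$31558.29 thousand

In inverse form: demand p = 222.8 − 0.25q, supply p = 21 + 0.004q.
Competitive equilibrium: 222.8 − 0.25q = 21 + 0.004q → q* = 794.4882, p* = 24.178.
At q = 296: demand price = 222.8 − 0.25·296 = 148.8; supply price = 21 + 0.004·296 = 22.184.
Δq = 794.4882 − 296 = 498.4882; wedge = 148.8 − 22.184 = 126.616.
The triangle = ½ × 498.4882 × 126.616 = $31558.29 thousand.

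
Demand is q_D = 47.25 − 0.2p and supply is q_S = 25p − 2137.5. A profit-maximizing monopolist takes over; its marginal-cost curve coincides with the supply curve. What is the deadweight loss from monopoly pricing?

In inverse form: demand p = 236.25 − 5q, supply p = 85.5 + 0.04q.
Competitive equilibrium: 236.25 − 5q = 85.5 + 0.04q → q* = 29.9107, p* = 86.6964.
Marginal revenue: MR = 236.25 − 10q. Set MR = MC: 236.25 − 10q = 85.5 + 0.04q → q_m = 15.0149.
Price p_m = 236.25 − 5·15.0149 = 161.1755; MC(q_m) = 85.5 + 0.04·15.0149 = 86.1006.
Competitive q* = 29.9107, so Δq = 14.8958; wedge = 161.1755 − 86.1006 = 75.0749.
Deadweight loss = ½ × 14.8958 × 75.0749 = 559.15.

559.15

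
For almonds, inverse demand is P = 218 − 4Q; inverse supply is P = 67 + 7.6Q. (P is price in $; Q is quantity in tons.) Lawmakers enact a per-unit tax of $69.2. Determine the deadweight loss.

Competitive equilibrium: 218 − 4Q = 67 + 7.6Q → Q* = 13.0172, P* = 165.931.
With the tax, the buyer price exceeds the seller price by 69.2: (218 − 4Q) − (67 + 7.6Q) = 69.2 → Q' = 7.0517.
ΔQ = 13.0172 − 7.0517 = 5.9655; the wedge equals the tax, 69.2.
Welfare loss = ½ × 5.9655 × 69.2 = $206.41.

$206.41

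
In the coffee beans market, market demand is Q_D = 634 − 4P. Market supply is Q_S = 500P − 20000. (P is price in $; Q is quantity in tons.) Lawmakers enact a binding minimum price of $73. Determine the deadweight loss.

In inverse form: demand P = 158.5 − 0.25Q, supply P = 40 + 0.002Q.
Competitive equilibrium: 158.5 − 0.25Q = 40 + 0.002Q → Q* = 470.2381, P* = 40.9405.
At the floor P = 73, quantity demanded = (158.5 − 73)/0.25 = 342.
Sellers' marginal cost at Q' = 342: 40 + 0.002·342 = 40.684.
ΔQ = 470.2381 − 342 = 128.2381; wedge = 73 − 40.684 = 32.316.
The triangle = ½ × 128.2381 × 32.316 = $2072.07.

$2072.07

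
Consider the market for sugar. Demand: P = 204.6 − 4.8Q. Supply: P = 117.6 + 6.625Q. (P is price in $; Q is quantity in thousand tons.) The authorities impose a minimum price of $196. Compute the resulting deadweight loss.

$193.71 thousand

Competitive equilibrium: 204.6 − 4.8Q = 117.6 + 6.625Q → Q* = 7.6149, P* = 168.0486.
At the floor P = 196, quantity demanded = (204.6 − 196)/4.8 = 1.7917.
Sellers' marginal cost at Q' = 1.7917: 117.6 + 6.625·1.7917 = 129.47.
ΔQ = 7.6149 − 1.7917 = 5.8232; wedge = 196 − 129.47 = 66.53.
Deadweight loss = ½ × 5.8232 × 66.53 = $193.71 thousand.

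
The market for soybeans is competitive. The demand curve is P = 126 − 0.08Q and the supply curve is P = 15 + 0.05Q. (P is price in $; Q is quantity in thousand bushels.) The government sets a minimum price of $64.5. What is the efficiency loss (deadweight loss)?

Competitive equilibrium: 126 − 0.08Q = 15 + 0.05Q → Q* = 853.8462, P* = 57.6923.
At the floor P = 64.5, quantity demanded = (126 − 64.5)/0.08 = 768.75.
Sellers' marginal cost at Q' = 768.75: 15 + 0.05·768.75 = 53.4375.
ΔQ = 853.8462 − 768.75 = 85.0962; wedge = 64.5 − 53.4375 = 11.0625.
DWL = ½ × 85.0962 × 11.0625 = $470.69 thousand.

$470.69 thousand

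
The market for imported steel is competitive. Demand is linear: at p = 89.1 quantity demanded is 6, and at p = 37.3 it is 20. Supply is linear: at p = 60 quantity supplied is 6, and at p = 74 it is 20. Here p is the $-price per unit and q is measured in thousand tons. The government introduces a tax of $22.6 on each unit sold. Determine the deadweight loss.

$54.34 thousand

Demand slope = (37.3 − 89.1)/(20 − 6) = −3.7, so p = 111.3 − 3.7q.
Supply slope = (74 − 60)/(20 − 6) = 1, so p = 54 + q.
Competitive equilibrium: 111.3 − 3.7q = 54 + q → q* = 12.1915, p* = 66.1915.
With the tax, the buyer price exceeds the seller price by 22.6: (111.3 − 3.7q) − (54 + q) = 22.6 → q' = 7.383.
Δq = 12.1915 − 7.383 = 4.8085; the wedge equals the tax, 22.6.
DWL = ½ × 4.8085 × 22.6 = $54.34 thousand.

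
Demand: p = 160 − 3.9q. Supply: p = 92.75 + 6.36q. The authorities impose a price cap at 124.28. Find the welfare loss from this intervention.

13.08

Competitive equilibrium: 160 − 3.9q = 92.75 + 6.36q → q* = 6.5546, p* = 134.4371.
At the ceiling p = 124.28, quantity supplied = (124.28 − 92.75)/6.36 = 4.9575.
Willingness to pay at q' = 4.9575: 160 − 3.9·4.9575 = 140.6658.
Δq = 6.5546 − 4.9575 = 1.5971; wedge = 140.6658 − 124.28 = 16.3858.
DWL = ½ × 1.5971 × 16.3858 = 13.08.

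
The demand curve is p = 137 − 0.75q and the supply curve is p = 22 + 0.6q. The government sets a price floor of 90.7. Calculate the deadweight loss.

371.24

Competitive equilibrium: 137 − 0.75q = 22 + 0.6q → q* = 85.1852, p* = 73.1111.
At the floor p = 90.7, quantity demanded = (137 − 90.7)/0.75 = 61.7333.
Sellers' marginal cost at q' = 61.7333: 22 + 0.6·61.7333 = 59.04.
Δq = 85.1852 − 61.7333 = 23.4519; wedge = 90.7 − 59.04 = 31.66.
The triangle = ½ × 23.4519 × 31.66 = 371.24.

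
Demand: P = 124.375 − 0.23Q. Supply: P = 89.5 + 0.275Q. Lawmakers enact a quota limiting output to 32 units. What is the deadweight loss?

Competitive equilibrium: 124.375 − 0.23Q = 89.5 + 0.275Q → Q* = 69.0594, P* = 108.4913.
At Q = 32: demand price = 124.375 − 0.23·32 = 117.015; supply price = 89.5 + 0.275·32 = 98.3.
ΔQ = 69.0594 − 32 = 37.0594; wedge = 117.015 − 98.3 = 18.715.
DWL = ½ × 37.0594 × 18.715 = 346.78.

346.78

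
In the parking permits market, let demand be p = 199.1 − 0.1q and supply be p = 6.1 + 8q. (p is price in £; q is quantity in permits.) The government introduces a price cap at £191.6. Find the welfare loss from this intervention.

£1.66

Competitive equilibrium: 199.1 − 0.1q = 6.1 + 8q → q* = 23.8272, p* = 196.7173.
At the ceiling p = 191.6, quantity supplied = (191.6 − 6.1)/8 = 23.1875.
Willingness to pay at q' = 23.1875: 199.1 − 0.1·23.1875 = 196.7813.
Δq = 23.8272 − 23.1875 = 0.6397; wedge = 196.7813 − 191.6 = 5.1813.
Welfare loss = ½ × 0.6397 × 5.1813 = £1.66.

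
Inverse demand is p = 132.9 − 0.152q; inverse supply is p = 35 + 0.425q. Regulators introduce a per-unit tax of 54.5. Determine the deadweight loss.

Competitive equilibrium: 132.9 − 0.152q = 35 + 0.425q → q* = 169.6707, p* = 107.1101.
With the tax, the buyer price exceeds the seller price by 54.5: (132.9 − 0.152q) − (35 + 0.425q) = 54.5 → q' = 75.2166.
Δq = 169.6707 − 75.2166 = 94.4541; the wedge equals the tax, 54.5.
Welfare loss = ½ × 94.4541 × 54.5 = 2573.87.

2573.87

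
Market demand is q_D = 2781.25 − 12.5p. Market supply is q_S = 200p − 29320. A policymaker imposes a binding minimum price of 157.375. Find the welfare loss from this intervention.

In inverse form: demand p = 222.5 − 0.08q, supply p = 146.6 + 0.005q.
Competitive equilibrium: 222.5 − 0.08q = 146.6 + 0.005q → q* = 892.9412, p* = 151.0647.
At the floor p = 157.375, quantity demanded = (222.5 − 157.375)/0.08 = 814.0625.
Sellers' marginal cost at q' = 814.0625: 146.6 + 0.005·814.0625 = 150.6703.
Δq = 892.9412 − 814.0625 = 78.8787; wedge = 157.375 − 150.6703 = 6.7047.
The triangle = ½ × 78.8787 × 6.7047 = 264.43.

264.43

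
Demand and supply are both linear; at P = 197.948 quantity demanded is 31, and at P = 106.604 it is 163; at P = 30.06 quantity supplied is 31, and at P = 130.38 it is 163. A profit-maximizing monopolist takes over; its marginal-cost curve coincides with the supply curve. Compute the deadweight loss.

Demand slope = (106.604 − 197.948)/(163 − 31) = −0.692, so P = 219.4 − 0.692Q.
Supply slope = (130.38 − 30.06)/(163 − 31) = 0.76, so P = 6.5 + 0.76Q.
Competitive equilibrium: 219.4 − 0.692Q = 6.5 + 0.76Q → Q* = 146.62534, P* = 117.93526.
Marginal revenue: MR = 219.4 − 1.384Q. Set MR = MC: 219.4 − 1.384Q = 6.5 + 0.76Q → Q_m = 99.30037.
Price P_m = 219.4 − 0.692·99.30037 = 150.68414; MC(Q_m) = 6.5 + 0.76·99.30037 = 81.96828.
Competitive Q* = 146.62534, so ΔQ = 47.32497; wedge = 150.68414 − 81.96828 = 68.71586.
Deadweight loss = ½ × 47.32497 × 68.71586 = 1625.99.

1625.99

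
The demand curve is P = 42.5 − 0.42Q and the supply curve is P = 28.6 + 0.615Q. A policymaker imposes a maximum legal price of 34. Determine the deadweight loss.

11.19

Competitive equilibrium: 42.5 − 0.42Q = 28.6 + 0.615Q → Q* = 13.43, P* = 36.8594.
At the ceiling P = 34, quantity supplied = (34 − 28.6)/0.615 = 8.7805.
Willingness to pay at Q' = 8.7805: 42.5 − 0.42·8.7805 = 38.8122.
ΔQ = 13.43 − 8.7805 = 4.6495; wedge = 38.8122 − 34 = 4.8122.
The triangle = ½ × 4.6495 × 4.8122 = 11.19.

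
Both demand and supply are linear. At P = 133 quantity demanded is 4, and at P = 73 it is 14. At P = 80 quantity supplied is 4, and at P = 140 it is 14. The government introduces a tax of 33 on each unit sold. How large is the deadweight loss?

45.375

Demand slope = (73 − 133)/(14 − 4) = −6, so P = 157 − 6Q.
Supply slope = (140 − 80)/(14 − 4) = 6, so P = 56 + 6Q.
Competitive equilibrium: 157 − 6Q = 56 + 6Q → Q* = 8.4167, P* = 106.5.
With the tax, the buyer price exceeds the seller price by 33: (157 − 6Q) − (56 + 6Q) = 33 → Q' = 5.6667.
ΔQ = 8.4167 − 5.6667 = 2.75; the wedge equals the tax, 33.
The triangle = ½ × 2.75 × 33 = 45.375.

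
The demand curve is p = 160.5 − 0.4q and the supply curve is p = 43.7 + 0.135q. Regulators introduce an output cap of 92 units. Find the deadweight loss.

Competitive equilibrium: 160.5 − 0.4q = 43.7 + 0.135q → q* = 218.3178, p* = 73.1729.
At q = 92: demand price = 160.5 − 0.4·92 = 123.7; supply price = 43.7 + 0.135·92 = 56.12.
Δq = 218.3178 − 92 = 126.3178; wedge = 123.7 − 56.12 = 67.58.
Welfare loss = ½ × 126.3178 × 67.58 = 4268.28.

4268.28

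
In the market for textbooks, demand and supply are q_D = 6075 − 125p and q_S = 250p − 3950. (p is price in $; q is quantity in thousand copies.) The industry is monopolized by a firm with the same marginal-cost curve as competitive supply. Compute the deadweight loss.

$7172.27 thousand

In inverse form: demand p = 48.6 − 0.008q, supply p = 15.8 + 0.004q.
Competitive equilibrium: 48.6 − 0.008q = 15.8 + 0.004q → q* = 2733.3333, p* = 26.7333.
Marginal revenue: MR = 48.6 − 0.016q. Set MR = MC: 48.6 − 0.016q = 15.8 + 0.004q → q_m = 1640.
Price p_m = 48.6 − 0.008·1640 = 35.48; MC(q_m) = 15.8 + 0.004·1640 = 22.36.
Competitive q* = 2733.3333, so Δq = 1093.3333; wedge = 35.48 − 22.36 = 13.12.
The triangle = ½ × 1093.3333 × 13.12 = $7172.27 thousand.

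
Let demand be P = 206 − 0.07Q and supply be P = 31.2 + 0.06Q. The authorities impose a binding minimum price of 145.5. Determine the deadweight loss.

Competitive equilibrium: 206 − 0.07Q = 31.2 + 0.06Q → Q* = 1344.61538, P* = 111.87692.
At the floor P = 145.5, quantity demanded = (206 − 145.5)/0.07 = 864.28571.
Sellers' marginal cost at Q' = 864.28571: 31.2 + 0.06·864.28571 = 83.05714.
ΔQ = 1344.61538 − 864.28571 = 480.32967; wedge = 145.5 − 83.05714 = 62.44286.
Deadweight loss = ½ × 480.32967 × 62.44286 = 14996.58.

14996.58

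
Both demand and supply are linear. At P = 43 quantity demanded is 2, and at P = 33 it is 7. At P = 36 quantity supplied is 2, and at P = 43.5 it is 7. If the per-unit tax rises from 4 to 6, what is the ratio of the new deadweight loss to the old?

2.25

Demand slope = (33 − 43)/(7 − 2) = −2, so P = 47 − 2Q.
Supply slope = (43.5 − 36)/(7 − 2) = 1.5, so P = 33 + 1.5Q.
Competitive equilibrium: 47 − 2Q = 33 + 1.5Q → Q* = 4, P* = 39.
For a per-unit tax t: ΔQ = t/3.5, so DWL = ½·t·(t/3.5) = t²/7.
At t = 4: DWL = 2.286. At t = 6: DWL = 5.143.
Ratio = (6/4)² = 2.25.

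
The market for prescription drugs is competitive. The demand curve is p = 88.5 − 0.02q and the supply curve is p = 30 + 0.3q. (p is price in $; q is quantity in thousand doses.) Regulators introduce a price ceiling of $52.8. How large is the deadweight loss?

Competitive equilibrium: 88.5 − 0.02q = 30 + 0.3q → q* = 182.8125, p* = 84.8438.
At the ceiling p = 52.8, quantity supplied = (52.8 − 30)/0.3 = 76.
Willingness to pay at q' = 76: 88.5 − 0.02·76 = 86.98.
Δq = 182.8125 − 76 = 106.8125; wedge = 86.98 − 52.8 = 34.18.
The triangle = ½ × 106.8125 × 34.18 = $1825.43 thousand.

$1825.43 thousand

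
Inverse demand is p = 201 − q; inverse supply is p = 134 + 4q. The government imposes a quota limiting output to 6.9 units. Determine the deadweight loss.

Competitive equilibrium: 201 − q = 134 + 4q → q* = 13.4, p* = 187.6.
At q = 6.9: demand price = 201 − 1·6.9 = 194.1; supply price = 134 + 4·6.9 = 161.6.
Δq = 13.4 − 6.9 = 6.5; wedge = 194.1 − 161.6 = 32.5.
Deadweight loss = ½ × 6.5 × 32.5 = 105.625.

105.625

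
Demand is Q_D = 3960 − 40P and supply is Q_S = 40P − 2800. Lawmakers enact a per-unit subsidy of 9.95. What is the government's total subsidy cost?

In inverse form: demand P = 99 − 0.025Q, supply P = 70 + 0.025Q.
Competitive equilibrium: 99 − 0.025Q = 70 + 0.025Q → Q* = 580, P* = 84.5.
The subsidy lowers effective supply by 9.95: P = 60.05 + 0.025Q.
New quantity: 99 − 0.025Q = 60.05 + 0.025Q → Q' = 779.
Total subsidy cost = 9.95 × 779 = 7751.05.

7751.05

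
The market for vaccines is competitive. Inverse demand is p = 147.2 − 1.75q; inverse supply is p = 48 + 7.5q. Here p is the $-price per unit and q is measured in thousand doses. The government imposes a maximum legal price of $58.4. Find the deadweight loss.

Competitive equilibrium: 147.2 − 1.75q = 48 + 7.5q → q* = 10.7243, p* = 128.4324.
At the ceiling p = 58.4, quantity supplied = (58.4 − 48)/7.5 = 1.3867.
Willingness to pay at q' = 1.3867: 147.2 − 1.75·1.3867 = 144.7733.
Δq = 10.7243 − 1.3867 = 9.3376; wedge = 144.7733 − 58.4 = 86.3733.
Deadweight loss = ½ × 9.3376 × 86.3733 = $403.26 thousand.

$403.26 thousand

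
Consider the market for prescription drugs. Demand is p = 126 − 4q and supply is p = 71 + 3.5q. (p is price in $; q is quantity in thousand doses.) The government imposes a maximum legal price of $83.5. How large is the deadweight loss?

Competitive equilibrium: 126 − 4q = 71 + 3.5q → q* = 7.3333, p* = 96.6667.
At the ceiling p = 83.5, quantity supplied = (83.5 − 71)/3.5 = 3.5714.
Willingness to pay at q' = 3.5714: 126 − 4·3.5714 = 111.7144.
Δq = 7.3333 − 3.5714 = 3.7619; wedge = 111.7144 − 83.5 = 28.2144.
Deadweight loss = ½ × 3.7619 × 28.2144 = $53.07 thousand.

$53.07 thousand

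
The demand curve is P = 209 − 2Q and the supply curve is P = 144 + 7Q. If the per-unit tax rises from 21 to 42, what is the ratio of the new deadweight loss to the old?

Competitive equilibrium: 209 − 2Q = 144 + 7Q → Q* = 7.2222, P* = 194.5556.
For a per-unit tax t: ΔQ = t/9, so DWL = ½·t·(t/9) = t²/18.
At t = 21: DWL = 24.5. At t = 42: DWL = 98.
Ratio = (42/21)² = 4.

4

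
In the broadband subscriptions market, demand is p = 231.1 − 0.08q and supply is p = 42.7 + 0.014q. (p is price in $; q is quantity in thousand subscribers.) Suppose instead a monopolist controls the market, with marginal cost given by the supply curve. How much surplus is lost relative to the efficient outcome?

$39910.34 thousand

Competitive equilibrium: 231.1 − 0.08q = 42.7 + 0.014q → q* = 2004.2553, p* = 70.7596.
Marginal revenue: MR = 231.1 − 0.16q. Set MR = MC: 231.1 − 0.16q = 42.7 + 0.014q → q_m = 1082.7586.
Price p_m = 231.1 − 0.08·1082.7586 = 144.4793; MC(q_m) = 42.7 + 0.014·1082.7586 = 57.8586.
Competitive q* = 2004.2553, so Δq = 921.4967; wedge = 144.4793 − 57.8586 = 86.6207.
The triangle = ½ × 921.4967 × 86.6207 = $39910.34 thousand.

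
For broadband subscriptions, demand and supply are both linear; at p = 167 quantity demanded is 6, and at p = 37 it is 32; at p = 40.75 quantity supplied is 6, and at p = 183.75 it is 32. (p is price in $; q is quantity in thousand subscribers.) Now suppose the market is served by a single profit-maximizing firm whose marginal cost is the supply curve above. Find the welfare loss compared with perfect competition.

Demand slope = (37 − 167)/(32 − 6) = −5, so p = 197 − 5q.
Supply slope = (183.75 − 40.75)/(32 − 6) = 5.5, so p = 7.75 + 5.5q.
Competitive equilibrium: 197 − 5q = 7.75 + 5.5q → q* = 18.0238, p* = 106.881.
Marginal revenue: MR = 197 − 10q. Set MR = MC: 197 − 10q = 7.75 + 5.5q → q_m = 12.2097.
Price p_m = 197 − 5·12.2097 = 135.9515; MC(q_m) = 7.75 + 5.5·12.2097 = 74.9034.
Competitive q* = 18.0238, so Δq = 5.8141; wedge = 135.9515 − 74.9034 = 61.0481.
DWL = ½ × 5.8141 × 61.0481 = $177.47 thousand.

$177.47 thousand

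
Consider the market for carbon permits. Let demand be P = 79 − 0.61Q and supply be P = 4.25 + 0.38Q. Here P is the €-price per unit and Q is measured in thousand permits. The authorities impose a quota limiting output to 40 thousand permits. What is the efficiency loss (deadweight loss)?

€624 thousand

Competitive equilibrium: 79 − 0.61Q = 4.25 + 0.38Q → Q* = 75.5051, P* = 32.9419.
At Q = 40: demand price = 79 − 0.61·40 = 54.6; supply price = 4.25 + 0.38·40 = 19.45.
ΔQ = 75.5051 − 40 = 35.5051; wedge = 54.6 − 19.45 = 35.15.
The triangle = ½ × 35.5051 × 35.15 = €624 thousand.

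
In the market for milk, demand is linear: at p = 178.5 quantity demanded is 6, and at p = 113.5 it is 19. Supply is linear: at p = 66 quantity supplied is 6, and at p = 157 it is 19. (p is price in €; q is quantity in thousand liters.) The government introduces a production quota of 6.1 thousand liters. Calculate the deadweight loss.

€516.15 thousand

Demand slope = (113.5 − 178.5)/(19 − 6) = −5, so p = 208.5 − 5q.
Supply slope = (157 − 66)/(19 − 6) = 7, so p = 24 + 7q.
Competitive equilibrium: 208.5 − 5q = 24 + 7q → q* = 15.375, p* = 131.625.
At q = 6.1: demand price = 208.5 − 5·6.1 = 178; supply price = 24 + 7·6.1 = 66.7.
Δq = 15.375 − 6.1 = 9.275; wedge = 178 − 66.7 = 111.3.
Welfare loss = ½ × 9.275 × 111.3 = €516.15 thousand.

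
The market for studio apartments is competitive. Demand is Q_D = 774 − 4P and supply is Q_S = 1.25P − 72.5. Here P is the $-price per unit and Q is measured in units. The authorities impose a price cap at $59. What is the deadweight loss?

In inverse form: demand P = 193.5 − 0.25Q, supply P = 58 + 0.8Q.
Competitive equilibrium: 193.5 − 0.25Q = 58 + 0.8Q → Q* = 129.0476, P* = 161.2381.
At the ceiling P = 59, quantity supplied = (59 − 58)/0.8 = 1.25.
Willingness to pay at Q' = 1.25: 193.5 − 0.25·1.25 = 193.1875.
ΔQ = 129.0476 − 1.25 = 127.7976; wedge = 193.1875 − 59 = 134.1875.
Welfare loss = ½ × 127.7976 × 134.1875 = $8574.42.

$8574.42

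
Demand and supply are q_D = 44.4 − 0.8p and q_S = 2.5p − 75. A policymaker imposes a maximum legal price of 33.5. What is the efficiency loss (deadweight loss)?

In inverse form: demand p = 55.5 − 1.25q, supply p = 30 + 0.4q.
Competitive equilibrium: 55.5 − 1.25q = 30 + 0.4q → q* = 15.4545, p* = 36.1818.
At the ceiling p = 33.5, quantity supplied = (33.5 − 30)/0.4 = 8.75.
Willingness to pay at q' = 8.75: 55.5 − 1.25·8.75 = 44.5625.
Δq = 15.4545 − 8.75 = 6.7045; wedge = 44.5625 − 33.5 = 11.0625.
DWL = ½ × 6.7045 × 11.0625 = 37.08.

37.08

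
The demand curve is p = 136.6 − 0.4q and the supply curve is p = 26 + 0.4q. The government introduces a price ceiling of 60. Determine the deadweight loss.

1134.225

Competitive equilibrium: 136.6 − 0.4q = 26 + 0.4q → q* = 138.25, p* = 81.3.
At the ceiling p = 60, quantity supplied = (60 − 26)/0.4 = 85.
Willingness to pay at q' = 85: 136.6 − 0.4·85 = 102.6.
Δq = 138.25 − 85 = 53.25; wedge = 102.6 − 60 = 42.6.
Welfare loss = ½ × 53.25 × 42.6 = 1134.225.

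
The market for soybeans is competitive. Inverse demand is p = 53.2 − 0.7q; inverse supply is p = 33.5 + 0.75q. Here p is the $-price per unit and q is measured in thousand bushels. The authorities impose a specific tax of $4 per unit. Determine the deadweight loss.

$5.52 thousand

Competitive equilibrium: 53.2 − 0.7q = 33.5 + 0.75q → q* = 13.5862, p* = 43.6897.
With the tax, the buyer price exceeds the seller price by 4: (53.2 − 0.7q) − (33.5 + 0.75q) = 4 → q' = 10.8276.
Δq = 13.5862 − 10.8276 = 2.7586; the wedge equals the tax, 4.
Deadweight loss = ½ × 2.7586 × 4 = $5.52 thousand.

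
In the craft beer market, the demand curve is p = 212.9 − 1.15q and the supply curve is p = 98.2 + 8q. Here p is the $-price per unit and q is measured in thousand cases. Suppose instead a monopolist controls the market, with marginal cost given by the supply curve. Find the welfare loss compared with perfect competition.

Competitive equilibrium: 212.9 − 1.15q = 98.2 + 8q → q* = 12.5355, p* = 198.4842.
Marginal revenue: MR = 212.9 − 2.3q. Set MR = MC: 212.9 − 2.3q = 98.2 + 8q → q_m = 11.1359.
Price p_m = 212.9 − 1.15·11.1359 = 200.0937; MC(q_m) = 98.2 + 8·11.1359 = 187.2872.
Competitive q* = 12.5355, so Δq = 1.3996; wedge = 200.0937 − 187.2872 = 12.8065.
DWL = ½ × 1.3996 × 12.8065 = $8.96 thousand.

$8.96 thousand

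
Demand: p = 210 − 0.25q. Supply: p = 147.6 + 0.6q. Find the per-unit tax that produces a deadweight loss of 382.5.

25.5

Competitive equilibrium: 210 − 0.25q = 147.6 + 0.6q → q* = 73.4118, p* = 191.6471.
A tax t gives Δq = t/0.85 and wedge t, so DWL = t²/1.7.
t²/1.7 = 382.5 → t² = 650.25 → t = 25.5.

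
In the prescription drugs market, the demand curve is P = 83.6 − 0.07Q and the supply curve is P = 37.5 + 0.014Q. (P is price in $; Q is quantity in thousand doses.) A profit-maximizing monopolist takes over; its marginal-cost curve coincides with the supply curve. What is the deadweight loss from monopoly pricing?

$2613.65 thousand

Competitive equilibrium: 83.6 − 0.07Q = 37.5 + 0.014Q → Q* = 548.80952, P* = 45.18333.
Marginal revenue: MR = 83.6 − 0.14Q. Set MR = MC: 83.6 − 0.14Q = 37.5 + 0.014Q → Q_m = 299.35065.
Price P_m = 83.6 − 0.07·299.35065 = 62.64545; MC(Q_m) = 37.5 + 0.014·299.35065 = 41.69091.
Competitive Q* = 548.80952, so ΔQ = 249.45887; wedge = 62.64545 − 41.69091 = 20.95454.
The triangle = ½ × 249.45887 × 20.95454 = $2613.65 thousand.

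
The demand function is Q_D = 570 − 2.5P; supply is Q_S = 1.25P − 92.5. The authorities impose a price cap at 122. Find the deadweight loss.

In inverse form: demand P = 228 − 0.4Q, supply P = 74 + 0.8Q.
Competitive equilibrium: 228 − 0.4Q = 74 + 0.8Q → Q* = 128.3333, P* = 176.6667.
At the ceiling P = 122, quantity supplied = (122 − 74)/0.8 = 60.
Willingness to pay at Q' = 60: 228 − 0.4·60 = 204.
ΔQ = 128.3333 − 60 = 68.3333; wedge = 204 − 122 = 82.
The triangle = ½ × 68.3333 × 82 = 2801.67.

2801.67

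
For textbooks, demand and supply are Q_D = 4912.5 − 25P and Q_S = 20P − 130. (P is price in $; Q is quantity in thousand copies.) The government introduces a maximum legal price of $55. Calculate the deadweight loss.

$58596.06 thousand

In inverse form: demand P = 196.5 − 0.04Q, supply P = 6.5 + 0.05Q.
Competitive equilibrium: 196.5 − 0.04Q = 6.5 + 0.05Q → Q* = 2111.11111, P* = 112.05556.
At the ceiling P = 55, quantity supplied = (55 − 6.5)/0.05 = 970.
Willingness to pay at Q' = 970: 196.5 − 0.04·970 = 157.7.
ΔQ = 2111.11111 − 970 = 1141.11111; wedge = 157.7 − 55 = 102.7.
DWL = ½ × 1141.11111 × 102.7 = $58596.06 thousand.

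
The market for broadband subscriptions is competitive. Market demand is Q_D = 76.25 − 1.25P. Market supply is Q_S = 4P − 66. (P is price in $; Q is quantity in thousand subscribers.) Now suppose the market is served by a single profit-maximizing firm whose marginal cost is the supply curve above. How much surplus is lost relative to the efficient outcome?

$176.33 thousand

In inverse form: demand P = 61 − 0.8Q, supply P = 16.5 + 0.25Q.
Competitive equilibrium: 61 − 0.8Q = 16.5 + 0.25Q → Q* = 42.381, P* = 27.0952.
Marginal revenue: MR = 61 − 1.6Q. Set MR = MC: 61 − 1.6Q = 16.5 + 0.25Q → Q_m = 24.0541.
Price P_m = 61 − 0.8·24.0541 = 41.7567; MC(Q_m) = 16.5 + 0.25·24.0541 = 22.5135.
Competitive Q* = 42.381, so ΔQ = 18.3269; wedge = 41.7567 − 22.5135 = 19.2432.
The triangle = ½ × 18.3269 × 19.2432 = $176.33 thousand.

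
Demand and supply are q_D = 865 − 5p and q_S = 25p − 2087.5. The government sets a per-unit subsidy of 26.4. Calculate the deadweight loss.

1452

In inverse form: demand p = 173 − 0.2q, supply p = 83.5 + 0.04q.
Competitive equilibrium: 173 − 0.2q = 83.5 + 0.04q → q* = 372.9167, p* = 98.4167.
The subsidy lowers effective supply by 26.4: p = 57.1 + 0.04q.
New quantity: 173 − 0.2q = 57.1 + 0.04q → q' = 482.9167.
Overproduction Δq = 482.9167 − 372.9167 = 110; wedge = subsidy = 26.4.
DWL = ½ × 110 × 26.4 = 1452.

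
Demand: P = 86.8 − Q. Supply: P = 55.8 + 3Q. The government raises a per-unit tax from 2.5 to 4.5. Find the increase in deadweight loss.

1.75

Competitive equilibrium: 86.8 − Q = 55.8 + 3Q → Q* = 7.75, P* = 79.05.
For a per-unit tax t: ΔQ = t/4, so DWL = ½·t·(t/4) = t²/8.
At t = 2.5: DWL = 0.781. At t = 4.5: DWL = 2.531.
Increase = 2.531 − 0.781 = 1.75.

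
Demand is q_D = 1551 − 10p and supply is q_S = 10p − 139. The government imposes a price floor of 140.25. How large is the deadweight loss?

31080.625

In inverse form: demand p = 155.1 − 0.1q, supply p = 13.9 + 0.1q.
Competitive equilibrium: 155.1 − 0.1q = 13.9 + 0.1q → q* = 706, p* = 84.5.
At the floor p = 140.25, quantity demanded = (155.1 − 140.25)/0.1 = 148.5.
Sellers' marginal cost at q' = 148.5: 13.9 + 0.1·148.5 = 28.75.
Δq = 706 − 148.5 = 557.5; wedge = 140.25 − 28.75 = 111.5.
Deadweight loss = ½ × 557.5 × 111.5 = 31080.625.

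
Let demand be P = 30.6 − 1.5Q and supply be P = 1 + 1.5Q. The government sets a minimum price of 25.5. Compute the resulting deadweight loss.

Competitive equilibrium: 30.6 − 1.5Q = 1 + 1.5Q → Q* = 9.8667, P* = 15.8.
At the floor P = 25.5, quantity demanded = (30.6 − 25.5)/1.5 = 3.4.
Sellers' marginal cost at Q' = 3.4: 1 + 1.5·3.4 = 6.1.
ΔQ = 9.8667 − 3.4 = 6.4667; wedge = 25.5 − 6.1 = 19.4.
DWL = ½ × 6.4667 × 19.4 = 62.73.

62.73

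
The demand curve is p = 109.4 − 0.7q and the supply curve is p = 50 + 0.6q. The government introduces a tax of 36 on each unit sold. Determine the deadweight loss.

498.46

Competitive equilibrium: 109.4 − 0.7q = 50 + 0.6q → q* = 45.6923, p* = 77.4154.
With the tax, the buyer price exceeds the seller price by 36: (109.4 − 0.7q) − (50 + 0.6q) = 36 → q' = 18.
Δq = 45.6923 − 18 = 27.6923; the wedge equals the tax, 36.
The triangle = ½ × 27.6923 × 36 = 498.46.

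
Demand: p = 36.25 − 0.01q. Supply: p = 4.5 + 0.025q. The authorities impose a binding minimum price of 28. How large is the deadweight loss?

Competitive equilibrium: 36.25 − 0.01q = 4.5 + 0.025q → q* = 907.1429, p* = 27.1786.
At the floor p = 28, quantity demanded = (36.25 − 28)/0.01 = 825.
Sellers' marginal cost at q' = 825: 4.5 + 0.025·825 = 25.125.
Δq = 907.1429 − 825 = 82.1429; wedge = 28 − 25.125 = 2.875.
Welfare loss = ½ × 82.1429 × 2.875 = 118.08.

118.08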